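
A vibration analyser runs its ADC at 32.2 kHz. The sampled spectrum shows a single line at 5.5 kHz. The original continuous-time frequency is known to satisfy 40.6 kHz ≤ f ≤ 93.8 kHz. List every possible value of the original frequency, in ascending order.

Frequencies that alias to 5.5 kHz are k·fs ± 5.5 kHz for integer k ≥ 0.
k=0: 5.5 kHz.
k=1: 26.7 kHz, 37.7 kHz.
k=2: 58.9 kHz, 69.9 kHz.
k=3: 91.1 kHz, 102.1 kHz.
k=4: 123.3 kHz, 134.3 kHz.
Within [40.6 kHz, 93.8 kHz]: 58.9 kHz, 69.9 kHz, 91.1 kHz.

58.9 kHz, 69.9 kHz, 91.1 kHz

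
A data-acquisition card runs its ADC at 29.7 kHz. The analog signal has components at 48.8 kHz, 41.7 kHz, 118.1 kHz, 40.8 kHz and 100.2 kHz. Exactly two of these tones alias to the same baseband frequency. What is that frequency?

fs/2 = 14.85 kHz.
48.8 kHz mod fs = 19.1 kHz.
19.1 kHz > fs/2 = 14.85 kHz, folds to fs − 19.1 kHz = 10.6 kHz.
41.7 kHz mod fs = 12 kHz.
12 kHz ≤ fs/2 = 14.85 kHz, appears at 12 kHz.
118.1 kHz mod fs = 29 kHz.
29 kHz > fs/2 = 14.85 kHz, folds to fs − 29 kHz = 0.7 kHz.
40.8 kHz mod fs = 11.1 kHz.
11.1 kHz ≤ fs/2 = 14.85 kHz, appears at 11.1 kHz.
100.2 kHz mod fs = 11.1 kHz.
11.1 kHz ≤ fs/2 = 14.85 kHz, appears at 11.1 kHz.
40.8 kHz and 100.2 kHz both map to 11.1 kHz.

11.1 kHz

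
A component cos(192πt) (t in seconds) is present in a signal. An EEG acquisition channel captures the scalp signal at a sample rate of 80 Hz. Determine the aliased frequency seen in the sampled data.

16 Hz

ω = 192π rad/s → f = ω/(2π) = 96 Hz.
96 Hz mod fs = 16 Hz.
16 Hz ≤ fs/2 = 40 Hz, appears at 16 Hz.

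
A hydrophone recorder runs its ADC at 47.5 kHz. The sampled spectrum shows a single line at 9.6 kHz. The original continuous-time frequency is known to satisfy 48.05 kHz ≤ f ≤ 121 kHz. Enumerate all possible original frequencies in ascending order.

Frequencies that alias to 9.6 kHz are k·fs ± 9.6 kHz for integer k ≥ 0.
k=0: 9.6 kHz.
k=1: 37.9 kHz, 57.1 kHz.
k=2: 85.4 kHz, 104.6 kHz.
k=3: 132.9 kHz, 152.1 kHz.
Within [48.05 kHz, 121 kHz]: 57.1 kHz, 85.4 kHz, 104.6 kHz.

57.1 kHz, 85.4 kHz, 104.6 kHz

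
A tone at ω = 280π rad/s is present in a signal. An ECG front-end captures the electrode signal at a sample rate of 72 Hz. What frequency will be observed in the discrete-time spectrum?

ω = 280π rad/s → f = ω/(2π) = 140 Hz.
140 Hz mod fs = 68 Hz.
68 Hz > fs/2 = 36 Hz, folds to fs − 68 Hz = 4 Hz.

4 Hz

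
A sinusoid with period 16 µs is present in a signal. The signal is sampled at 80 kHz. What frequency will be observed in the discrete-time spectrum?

17.5 kHz

T = 16 µs → f = 1/T = 62.5 kHz.
62.5 kHz > fs/2 = 40 kHz, folds to fs − 62.5 kHz = 17.5 kHz.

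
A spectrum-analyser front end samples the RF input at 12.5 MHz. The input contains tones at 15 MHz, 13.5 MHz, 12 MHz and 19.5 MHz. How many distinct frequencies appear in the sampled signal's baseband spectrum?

4

fs/2 = 6.25 MHz.
15 MHz mod fs = 2.5 MHz.
2.5 MHz ≤ fs/2 = 6.25 MHz, appears at 2.5 MHz.
13.5 MHz mod fs = 1 MHz.
1 MHz ≤ fs/2 = 6.25 MHz, appears at 1 MHz.
12 MHz > fs/2 = 6.25 MHz, folds to fs − 12 MHz = 0.5 MHz.
19.5 MHz mod fs = 7 MHz.
7 MHz > fs/2 = 6.25 MHz, folds to fs − 7 MHz = 5.5 MHz.
Distinct values: {0.5 MHz, 1 MHz, 2.5 MHz, 5.5 MHz} → 4.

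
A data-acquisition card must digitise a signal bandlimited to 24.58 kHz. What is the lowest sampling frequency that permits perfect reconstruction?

Nyquist rate = 2 × 24.58 kHz = 49.16 kHz.

49.16 kHz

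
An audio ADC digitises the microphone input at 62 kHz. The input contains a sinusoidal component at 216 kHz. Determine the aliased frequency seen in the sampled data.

216 kHz mod fs = 30 kHz.
30 kHz ≤ fs/2 = 31 kHz, appears at 30 kHz.

30 kHz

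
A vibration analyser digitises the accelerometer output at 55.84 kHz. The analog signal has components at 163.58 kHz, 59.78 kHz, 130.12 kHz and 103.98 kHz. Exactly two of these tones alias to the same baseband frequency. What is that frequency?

3.94 kHz

fs/2 = 27.92 kHz.
163.58 kHz mod fs = 51.9 kHz.
51.9 kHz > fs/2 = 27.92 kHz, folds to fs − 51.9 kHz = 3.94 kHz.
59.78 kHz mod fs = 3.94 kHz.
3.94 kHz ≤ fs/2 = 27.92 kHz, appears at 3.94 kHz.
130.12 kHz mod fs = 18.44 kHz.
18.44 kHz ≤ fs/2 = 27.92 kHz, appears at 18.44 kHz.
103.98 kHz mod fs = 48.14 kHz.
48.14 kHz > fs/2 = 27.92 kHz, folds to fs − 48.14 kHz = 7.7 kHz.
59.78 kHz and 163.58 kHz both map to 3.94 kHz.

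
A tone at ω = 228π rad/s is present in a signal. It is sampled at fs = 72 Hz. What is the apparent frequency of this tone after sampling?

ω = 228π rad/s → f = ω/(2π) = 114 Hz.
114 Hz mod fs = 42 Hz.
42 Hz > fs/2 = 36 Hz, folds to fs − 42 Hz = 30 Hz.

30 Hz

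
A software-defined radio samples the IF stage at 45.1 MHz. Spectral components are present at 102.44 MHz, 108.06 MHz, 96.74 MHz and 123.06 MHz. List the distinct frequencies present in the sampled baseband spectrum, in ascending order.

6.54 MHz, 12.24 MHz, 17.86 MHz

fs/2 = 22.55 MHz.
102.44 MHz mod fs = 12.24 MHz.
12.24 MHz ≤ fs/2 = 22.55 MHz, appears at 12.24 MHz.
108.06 MHz mod fs = 17.86 MHz.
17.86 MHz ≤ fs/2 = 22.55 MHz, appears at 17.86 MHz.
96.74 MHz mod fs = 6.54 MHz.
6.54 MHz ≤ fs/2 = 22.55 MHz, appears at 6.54 MHz.
123.06 MHz mod fs = 32.86 MHz.
32.86 MHz > fs/2 = 22.55 MHz, folds to fs − 32.86 MHz = 12.24 MHz.
Distinct values: {6.54 MHz, 12.24 MHz, 17.86 MHz}.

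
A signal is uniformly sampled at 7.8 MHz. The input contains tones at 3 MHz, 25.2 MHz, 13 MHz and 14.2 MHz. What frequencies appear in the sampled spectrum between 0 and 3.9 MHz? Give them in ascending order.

fs/2 = 3.9 MHz.
3 MHz ≤ fs/2 = 3.9 MHz, passes unchanged.
25.2 MHz mod fs = 1.8 MHz.
1.8 MHz ≤ fs/2 = 3.9 MHz, appears at 1.8 MHz.
13 MHz mod fs = 5.2 MHz.
5.2 MHz > fs/2 = 3.9 MHz, folds to fs − 5.2 MHz = 2.6 MHz.
14.2 MHz mod fs = 6.4 MHz.
6.4 MHz > fs/2 = 3.9 MHz, folds to fs − 6.4 MHz = 1.4 MHz.
Distinct values: {1.4 MHz, 1.8 MHz, 2.6 MHz, 3 MHz}.

1.4 MHz, 1.8 MHz, 2.6 MHz, 3 MHz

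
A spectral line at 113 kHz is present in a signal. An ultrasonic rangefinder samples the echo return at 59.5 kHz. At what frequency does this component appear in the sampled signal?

113 kHz mod fs = 53.5 kHz.
53.5 kHz > fs/2 = 29.75 kHz, folds to fs − 53.5 kHz = 6 kHz.

6 kHz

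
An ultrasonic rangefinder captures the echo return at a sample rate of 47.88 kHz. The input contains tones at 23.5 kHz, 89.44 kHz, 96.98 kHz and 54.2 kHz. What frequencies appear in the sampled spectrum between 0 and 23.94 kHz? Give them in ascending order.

1.22 kHz, 6.32 kHz, 23.5 kHz

fs/2 = 23.94 kHz.
23.5 kHz ≤ fs/2 = 23.94 kHz, passes unchanged.
89.44 kHz mod fs = 41.56 kHz.
41.56 kHz > fs/2 = 23.94 kHz, folds to fs − 41.56 kHz = 6.32 kHz.
96.98 kHz mod fs = 1.22 kHz.
1.22 kHz ≤ fs/2 = 23.94 kHz, appears at 1.22 kHz.
54.2 kHz mod fs = 6.32 kHz.
6.32 kHz ≤ fs/2 = 23.94 kHz, appears at 6.32 kHz.
Distinct values: {1.22 kHz, 6.32 kHz, 23.5 kHz}.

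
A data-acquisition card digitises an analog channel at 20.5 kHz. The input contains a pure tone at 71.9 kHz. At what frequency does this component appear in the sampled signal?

71.9 kHz mod fs = 10.4 kHz.
10.4 kHz > fs/2 = 10.25 kHz, folds to fs − 10.4 kHz = 10.1 kHz.

10.1 kHz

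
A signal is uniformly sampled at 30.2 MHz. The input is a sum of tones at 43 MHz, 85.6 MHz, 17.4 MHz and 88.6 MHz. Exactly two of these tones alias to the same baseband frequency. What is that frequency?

12.8 MHz

fs/2 = 15.1 MHz.
43 MHz mod fs = 12.8 MHz.
12.8 MHz ≤ fs/2 = 15.1 MHz, appears at 12.8 MHz.
85.6 MHz mod fs = 25.2 MHz.
25.2 MHz > fs/2 = 15.1 MHz, folds to fs − 25.2 MHz = 5 MHz.
17.4 MHz > fs/2 = 15.1 MHz, folds to fs − 17.4 MHz = 12.8 MHz.
88.6 MHz mod fs = 28.2 MHz.
28.2 MHz > fs/2 = 15.1 MHz, folds to fs − 28.2 MHz = 2 MHz.
17.4 MHz and 43 MHz both map to 12.8 MHz.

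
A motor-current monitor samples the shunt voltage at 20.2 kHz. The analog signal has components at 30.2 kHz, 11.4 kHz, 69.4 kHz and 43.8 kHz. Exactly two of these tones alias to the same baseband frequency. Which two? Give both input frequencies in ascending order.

fs/2 = 10.1 kHz.
30.2 kHz mod fs = 10 kHz.
10 kHz ≤ fs/2 = 10.1 kHz, appears at 10 kHz.
11.4 kHz > fs/2 = 10.1 kHz, folds to fs − 11.4 kHz = 8.8 kHz.
69.4 kHz mod fs = 8.8 kHz.
8.8 kHz ≤ fs/2 = 10.1 kHz, appears at 8.8 kHz.
43.8 kHz mod fs = 3.4 kHz.
3.4 kHz ≤ fs/2 = 10.1 kHz, appears at 3.4 kHz.
11.4 kHz and 69.4 kHz both map to 8.8 kHz.

11.4 kHz, 69.4 kHz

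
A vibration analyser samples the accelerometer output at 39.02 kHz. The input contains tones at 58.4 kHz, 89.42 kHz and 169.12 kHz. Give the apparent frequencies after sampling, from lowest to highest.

11.38 kHz, 13.04 kHz, 19.38 kHz

fs/2 = 19.51 kHz.
58.4 kHz mod fs = 19.38 kHz.
19.38 kHz ≤ fs/2 = 19.51 kHz, appears at 19.38 kHz.
89.42 kHz mod fs = 11.38 kHz.
11.38 kHz ≤ fs/2 = 19.51 kHz, appears at 11.38 kHz.
169.12 kHz mod fs = 13.04 kHz.
13.04 kHz ≤ fs/2 = 19.51 kHz, appears at 13.04 kHz.
Distinct values: {11.38 kHz, 13.04 kHz, 19.38 kHz}.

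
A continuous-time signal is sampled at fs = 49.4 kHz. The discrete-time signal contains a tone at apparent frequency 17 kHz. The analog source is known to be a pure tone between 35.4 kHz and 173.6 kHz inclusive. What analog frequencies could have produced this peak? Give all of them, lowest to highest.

Frequencies that alias to 17 kHz are k·fs ± 17 kHz for integer k ≥ 0.
k=0: 17 kHz.
k=1: 32.4 kHz, 66.4 kHz.
k=2: 81.8 kHz, 115.8 kHz.
k=3: 131.2 kHz, 165.2 kHz.
k=4: 180.6 kHz, 214.6 kHz.
Within [35.4 kHz, 173.6 kHz]: 66.4 kHz, 81.8 kHz, 115.8 kHz, 131.2 kHz, 165.2 kHz.

66.4 kHz, 81.8 kHz, 115.8 kHz, 131.2 kHz, 165.2 kHz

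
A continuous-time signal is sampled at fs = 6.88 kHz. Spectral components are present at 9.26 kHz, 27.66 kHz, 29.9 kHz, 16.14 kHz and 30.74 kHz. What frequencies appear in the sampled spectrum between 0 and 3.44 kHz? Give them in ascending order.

fs/2 = 3.44 kHz.
9.26 kHz mod fs = 2.38 kHz.
2.38 kHz ≤ fs/2 = 3.44 kHz, appears at 2.38 kHz.
27.66 kHz mod fs = 0.14 kHz.
0.14 kHz ≤ fs/2 = 3.44 kHz, appears at 0.14 kHz.
29.9 kHz mod fs = 2.38 kHz.
2.38 kHz ≤ fs/2 = 3.44 kHz, appears at 2.38 kHz.
16.14 kHz mod fs = 2.38 kHz.
2.38 kHz ≤ fs/2 = 3.44 kHz, appears at 2.38 kHz.
30.74 kHz mod fs = 3.22 kHz.
3.22 kHz ≤ fs/2 = 3.44 kHz, appears at 3.22 kHz.
Distinct values: {0.14 kHz, 2.38 kHz, 3.22 kHz}.

0.14 kHz, 2.38 kHz, 3.22 kHz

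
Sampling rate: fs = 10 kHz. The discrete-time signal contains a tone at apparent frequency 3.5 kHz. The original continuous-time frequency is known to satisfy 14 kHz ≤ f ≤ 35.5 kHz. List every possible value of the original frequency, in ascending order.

Frequencies that alias to 3.5 kHz are k·fs ± 3.5 kHz for integer k ≥ 0.
k=0: 3.5 kHz.
k=1: 6.5 kHz, 13.5 kHz.
k=2: 16.5 kHz, 23.5 kHz.
k=3: 26.5 kHz, 33.5 kHz.
k=4: 36.5 kHz, 43.5 kHz.
Within [14 kHz, 35.5 kHz]: 16.5 kHz, 23.5 kHz, 26.5 kHz, 33.5 kHz.

16.5 kHz, 23.5 kHz, 26.5 kHz, 33.5 kHz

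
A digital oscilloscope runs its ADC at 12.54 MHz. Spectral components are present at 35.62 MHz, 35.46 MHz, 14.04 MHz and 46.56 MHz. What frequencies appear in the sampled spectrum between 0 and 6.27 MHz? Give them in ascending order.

1.5 MHz, 2 MHz, 2.16 MHz, 3.6 MHz

fs/2 = 6.27 MHz.
35.62 MHz mod fs = 10.54 MHz.
10.54 MHz > fs/2 = 6.27 MHz, folds to fs − 10.54 MHz = 2 MHz.
35.46 MHz mod fs = 10.38 MHz.
10.38 MHz > fs/2 = 6.27 MHz, folds to fs − 10.38 MHz = 2.16 MHz.
14.04 MHz mod fs = 1.5 MHz.
1.5 MHz ≤ fs/2 = 6.27 MHz, appears at 1.5 MHz.
46.56 MHz mod fs = 8.94 MHz.
8.94 MHz > fs/2 = 6.27 MHz, folds to fs − 8.94 MHz = 3.6 MHz.
Distinct values: {1.5 MHz, 2 MHz, 2.16 MHz, 3.6 MHz}.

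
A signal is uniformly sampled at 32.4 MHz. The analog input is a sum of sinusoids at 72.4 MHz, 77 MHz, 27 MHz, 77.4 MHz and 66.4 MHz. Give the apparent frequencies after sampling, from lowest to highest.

fs/2 = 16.2 MHz.
72.4 MHz mod fs = 7.6 MHz.
7.6 MHz ≤ fs/2 = 16.2 MHz, appears at 7.6 MHz.
77 MHz mod fs = 12.2 MHz.
12.2 MHz ≤ fs/2 = 16.2 MHz, appears at 12.2 MHz.
27 MHz > fs/2 = 16.2 MHz, folds to fs − 27 MHz = 5.4 MHz.
77.4 MHz mod fs = 12.6 MHz.
12.6 MHz ≤ fs/2 = 16.2 MHz, appears at 12.6 MHz.
66.4 MHz mod fs = 1.6 MHz.
1.6 MHz ≤ fs/2 = 16.2 MHz, appears at 1.6 MHz.
Distinct values: {1.6 MHz, 5.4 MHz, 7.6 MHz, 12.2 MHz, 12.6 MHz}.

1.6 MHz, 5.4 MHz, 7.6 MHz, 12.2 MHz, 12.6 MHz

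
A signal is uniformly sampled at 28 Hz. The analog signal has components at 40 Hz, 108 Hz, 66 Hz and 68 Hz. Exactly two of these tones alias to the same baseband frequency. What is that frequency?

fs/2 = 14 Hz.
40 Hz mod fs = 12 Hz.
12 Hz ≤ fs/2 = 14 Hz, appears at 12 Hz.
108 Hz mod fs = 24 Hz.
24 Hz > fs/2 = 14 Hz, folds to fs − 24 Hz = 4 Hz.
66 Hz mod fs = 10 Hz.
10 Hz ≤ fs/2 = 14 Hz, appears at 10 Hz.
68 Hz mod fs = 12 Hz.
12 Hz ≤ fs/2 = 14 Hz, appears at 12 Hz.
40 Hz and 68 Hz both map to 12 Hz.

12 Hz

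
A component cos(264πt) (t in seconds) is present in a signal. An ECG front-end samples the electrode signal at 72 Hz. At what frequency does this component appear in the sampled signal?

ω = 264π rad/s → f = ω/(2π) = 132 Hz.
132 Hz mod fs = 60 Hz.
60 Hz > fs/2 = 36 Hz, folds to fs − 60 Hz = 12 Hz.

12 Hz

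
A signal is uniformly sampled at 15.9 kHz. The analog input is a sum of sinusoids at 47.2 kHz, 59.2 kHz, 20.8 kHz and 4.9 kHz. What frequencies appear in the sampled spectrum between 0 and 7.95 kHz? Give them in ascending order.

0.5 kHz, 4.4 kHz, 4.9 kHz

fs/2 = 7.95 kHz.
47.2 kHz mod fs = 15.4 kHz.
15.4 kHz > fs/2 = 7.95 kHz, folds to fs − 15.4 kHz = 0.5 kHz.
59.2 kHz mod fs = 11.5 kHz.
11.5 kHz > fs/2 = 7.95 kHz, folds to fs − 11.5 kHz = 4.4 kHz.
20.8 kHz mod fs = 4.9 kHz.
4.9 kHz ≤ fs/2 = 7.95 kHz, appears at 4.9 kHz.
4.9 kHz ≤ fs/2 = 7.95 kHz, passes unchanged.
Distinct values: {0.5 kHz, 4.4 kHz, 4.9 kHz}.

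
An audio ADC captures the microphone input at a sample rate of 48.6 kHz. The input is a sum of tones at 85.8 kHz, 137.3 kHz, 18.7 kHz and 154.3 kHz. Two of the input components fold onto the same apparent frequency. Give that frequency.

8.5 kHz

fs/2 = 24.3 kHz.
85.8 kHz mod fs = 37.2 kHz.
37.2 kHz > fs/2 = 24.3 kHz, folds to fs − 37.2 kHz = 11.4 kHz.
137.3 kHz mod fs = 40.1 kHz.
40.1 kHz > fs/2 = 24.3 kHz, folds to fs − 40.1 kHz = 8.5 kHz.
18.7 kHz ≤ fs/2 = 24.3 kHz, passes unchanged.
154.3 kHz mod fs = 8.5 kHz.
8.5 kHz ≤ fs/2 = 24.3 kHz, appears at 8.5 kHz.
137.3 kHz and 154.3 kHz both map to 8.5 kHz.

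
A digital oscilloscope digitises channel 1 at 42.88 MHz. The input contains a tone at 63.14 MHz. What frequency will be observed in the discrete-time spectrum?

63.14 MHz mod fs = 20.26 MHz.
20.26 MHz ≤ fs/2 = 21.44 MHz, appears at 20.26 MHz.

20.26 MHz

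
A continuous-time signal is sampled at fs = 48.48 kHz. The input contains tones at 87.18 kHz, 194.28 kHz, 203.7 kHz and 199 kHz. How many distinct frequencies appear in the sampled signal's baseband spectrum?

3

fs/2 = 24.24 kHz.
87.18 kHz mod fs = 38.7 kHz.
38.7 kHz > fs/2 = 24.24 kHz, folds to fs − 38.7 kHz = 9.78 kHz.
194.28 kHz mod fs = 0.36 kHz.
0.36 kHz ≤ fs/2 = 24.24 kHz, appears at 0.36 kHz.
203.7 kHz mod fs = 9.78 kHz.
9.78 kHz ≤ fs/2 = 24.24 kHz, appears at 9.78 kHz.
199 kHz mod fs = 5.08 kHz.
5.08 kHz ≤ fs/2 = 24.24 kHz, appears at 5.08 kHz.
Distinct values: {0.36 kHz, 5.08 kHz, 9.78 kHz} → 3.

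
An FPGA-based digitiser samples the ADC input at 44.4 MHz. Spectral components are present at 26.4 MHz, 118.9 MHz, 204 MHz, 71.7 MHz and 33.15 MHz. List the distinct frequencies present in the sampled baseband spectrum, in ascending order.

11.25 MHz, 14.3 MHz, 17.1 MHz, 18 MHz

fs/2 = 22.2 MHz.
26.4 MHz > fs/2 = 22.2 MHz, folds to fs − 26.4 MHz = 18 MHz.
118.9 MHz mod fs = 30.1 MHz.
30.1 MHz > fs/2 = 22.2 MHz, folds to fs − 30.1 MHz = 14.3 MHz.
204 MHz mod fs = 26.4 MHz.
26.4 MHz > fs/2 = 22.2 MHz, folds to fs − 26.4 MHz = 18 MHz.
71.7 MHz mod fs = 27.3 MHz.
27.3 MHz > fs/2 = 22.2 MHz, folds to fs − 27.3 MHz = 17.1 MHz.
33.15 MHz > fs/2 = 22.2 MHz, folds to fs − 33.15 MHz = 11.25 MHz.
Distinct values: {11.25 MHz, 14.3 MHz, 17.1 MHz, 18 MHz}.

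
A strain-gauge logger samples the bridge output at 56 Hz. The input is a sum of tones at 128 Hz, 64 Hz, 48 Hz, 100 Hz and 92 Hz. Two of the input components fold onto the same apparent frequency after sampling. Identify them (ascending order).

fs/2 = 28 Hz.
128 Hz mod fs = 16 Hz.
16 Hz ≤ fs/2 = 28 Hz, appears at 16 Hz.
64 Hz mod fs = 8 Hz.
8 Hz ≤ fs/2 = 28 Hz, appears at 8 Hz.
48 Hz > fs/2 = 28 Hz, folds to fs − 48 Hz = 8 Hz.
100 Hz mod fs = 44 Hz.
44 Hz > fs/2 = 28 Hz, folds to fs − 44 Hz = 12 Hz.
92 Hz mod fs = 36 Hz.
36 Hz > fs/2 = 28 Hz, folds to fs − 36 Hz = 20 Hz.
48 Hz and 64 Hz both map to 8 Hz.

48 Hz, 64 Hz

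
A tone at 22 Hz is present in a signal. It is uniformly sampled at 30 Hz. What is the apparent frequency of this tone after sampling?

8 Hz

22 Hz > fs/2 = 15 Hz, folds to fs − 22 Hz = 8 Hz.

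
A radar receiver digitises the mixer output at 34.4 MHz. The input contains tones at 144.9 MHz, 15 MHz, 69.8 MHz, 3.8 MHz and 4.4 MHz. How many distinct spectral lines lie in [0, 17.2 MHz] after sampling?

fs/2 = 17.2 MHz.
144.9 MHz mod fs = 7.3 MHz.
7.3 MHz ≤ fs/2 = 17.2 MHz, appears at 7.3 MHz.
15 MHz ≤ fs/2 = 17.2 MHz, passes unchanged.
69.8 MHz mod fs = 1 MHz.
1 MHz ≤ fs/2 = 17.2 MHz, appears at 1 MHz.
3.8 MHz ≤ fs/2 = 17.2 MHz, passes unchanged.
4.4 MHz ≤ fs/2 = 17.2 MHz, passes unchanged.
Distinct values: {1 MHz, 3.8 MHz, 4.4 MHz, 7.3 MHz, 15 MHz} → 5.

5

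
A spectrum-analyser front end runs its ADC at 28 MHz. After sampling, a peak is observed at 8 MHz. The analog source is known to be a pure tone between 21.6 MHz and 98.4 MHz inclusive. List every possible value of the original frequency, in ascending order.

Frequencies that alias to 8 MHz are k·fs ± 8 MHz for integer k ≥ 0.
k=0: 8 MHz.
k=1: 20 MHz, 36 MHz.
k=2: 48 MHz, 64 MHz.
k=3: 76 MHz, 92 MHz.
k=4: 104 MHz, 120 MHz.
Within [21.6 MHz, 98.4 MHz]: 36 MHz, 48 MHz, 64 MHz, 76 MHz, 92 MHz.

36 MHz, 48 MHz, 64 MHz, 76 MHz, 92 MHz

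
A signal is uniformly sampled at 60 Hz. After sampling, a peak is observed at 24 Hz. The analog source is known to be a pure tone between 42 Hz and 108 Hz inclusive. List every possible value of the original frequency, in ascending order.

Frequencies that alias to 24 Hz are k·fs ± 24 Hz for integer k ≥ 0.
k=0: 24 Hz.
k=1: 36 Hz, 84 Hz.
k=2: 96 Hz, 144 Hz.
k=3: 156 Hz, 204 Hz.
Within [42 Hz, 108 Hz]: 84 Hz, 96 Hz.

84 Hz, 96 Hz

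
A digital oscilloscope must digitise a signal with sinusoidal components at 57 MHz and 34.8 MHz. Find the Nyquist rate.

Highest-frequency component: 57 MHz.
Nyquist rate = 2 × 57 MHz = 114 MHz.

114 MHz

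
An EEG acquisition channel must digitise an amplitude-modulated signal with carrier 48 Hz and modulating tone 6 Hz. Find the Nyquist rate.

AM sidebands sit at fc ± fm = 42 Hz and 54 Hz.
Highest-frequency component: 54 Hz.
Nyquist rate = 2 × 54 Hz = 108 Hz.

108 Hz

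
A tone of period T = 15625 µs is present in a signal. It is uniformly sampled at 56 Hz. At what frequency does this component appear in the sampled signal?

T = 15625 µs → f = 1/T = 64 Hz.
64 Hz mod fs = 8 Hz.
8 Hz ≤ fs/2 = 28 Hz, appears at 8 Hz.

8 Hz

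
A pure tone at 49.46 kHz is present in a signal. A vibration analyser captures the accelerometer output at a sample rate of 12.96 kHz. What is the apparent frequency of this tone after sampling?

2.38 kHz

49.46 kHz mod fs = 10.58 kHz.
10.58 kHz > fs/2 = 6.48 kHz, folds to fs − 10.58 kHz = 2.38 kHz.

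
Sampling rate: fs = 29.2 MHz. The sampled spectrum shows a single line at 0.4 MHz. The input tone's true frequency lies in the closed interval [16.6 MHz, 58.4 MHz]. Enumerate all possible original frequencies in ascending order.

28.8 MHz, 29.6 MHz, 58 MHz

Frequencies that alias to 0.4 MHz are k·fs ± 0.4 MHz for integer k ≥ 0.
k=0: 0.4 MHz.
k=1: 28.8 MHz, 29.6 MHz.
k=2: 58 MHz, 58.8 MHz.
k=3: 87.2 MHz, 88 MHz.
Within [16.6 MHz, 58.4 MHz]: 28.8 MHz, 29.6 MHz, 58 MHz.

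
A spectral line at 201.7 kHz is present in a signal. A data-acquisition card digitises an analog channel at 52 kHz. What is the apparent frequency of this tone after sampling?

201.7 kHz mod fs = 45.7 kHz.
45.7 kHz > fs/2 = 26 kHz, folds to fs − 45.7 kHz = 6.3 kHz.

6.3 kHz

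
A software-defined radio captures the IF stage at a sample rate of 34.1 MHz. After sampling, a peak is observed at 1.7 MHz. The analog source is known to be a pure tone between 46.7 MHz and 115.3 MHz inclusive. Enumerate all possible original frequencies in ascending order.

66.5 MHz, 69.9 MHz, 100.6 MHz, 104 MHz

Frequencies that alias to 1.7 MHz are k·fs ± 1.7 MHz for integer k ≥ 0.
k=0: 1.7 MHz.
k=1: 32.4 MHz, 35.8 MHz.
k=2: 66.5 MHz, 69.9 MHz.
k=3: 100.6 MHz, 104 MHz.
k=4: 134.7 MHz, 138.1 MHz.
Within [46.7 MHz, 115.3 MHz]: 66.5 MHz, 69.9 MHz, 100.6 MHz, 104 MHz.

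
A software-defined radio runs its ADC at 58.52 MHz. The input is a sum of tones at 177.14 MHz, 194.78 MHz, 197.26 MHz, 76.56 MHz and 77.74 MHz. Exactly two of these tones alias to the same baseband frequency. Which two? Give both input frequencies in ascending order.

fs/2 = 29.26 MHz.
177.14 MHz mod fs = 1.58 MHz.
1.58 MHz ≤ fs/2 = 29.26 MHz, appears at 1.58 MHz.
194.78 MHz mod fs = 19.22 MHz.
19.22 MHz ≤ fs/2 = 29.26 MHz, appears at 19.22 MHz.
197.26 MHz mod fs = 21.7 MHz.
21.7 MHz ≤ fs/2 = 29.26 MHz, appears at 21.7 MHz.
76.56 MHz mod fs = 18.04 MHz.
18.04 MHz ≤ fs/2 = 29.26 MHz, appears at 18.04 MHz.
77.74 MHz mod fs = 19.22 MHz.
19.22 MHz ≤ fs/2 = 29.26 MHz, appears at 19.22 MHz.
77.74 MHz and 194.78 MHz both map to 19.22 MHz.

77.74 MHz, 194.78 MHz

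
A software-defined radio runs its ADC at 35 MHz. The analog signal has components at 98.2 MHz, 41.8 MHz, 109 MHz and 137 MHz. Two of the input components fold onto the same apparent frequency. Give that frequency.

fs/2 = 17.5 MHz.
98.2 MHz mod fs = 28.2 MHz.
28.2 MHz > fs/2 = 17.5 MHz, folds to fs − 28.2 MHz = 6.8 MHz.
41.8 MHz mod fs = 6.8 MHz.
6.8 MHz ≤ fs/2 = 17.5 MHz, appears at 6.8 MHz.
109 MHz mod fs = 4 MHz.
4 MHz ≤ fs/2 = 17.5 MHz, appears at 4 MHz.
137 MHz mod fs = 32 MHz.
32 MHz > fs/2 = 17.5 MHz, folds to fs − 32 MHz = 3 MHz.
41.8 MHz and 98.2 MHz both map to 6.8 MHz.

6.8 MHz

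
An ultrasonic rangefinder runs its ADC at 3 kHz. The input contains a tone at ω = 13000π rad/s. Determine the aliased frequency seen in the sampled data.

ω = 13000π rad/s → f = ω/(2π) = 6500 Hz = 6.5 kHz.
6.5 kHz mod fs = 0.5 kHz.
0.5 kHz ≤ fs/2 = 1.5 kHz, appears at 0.5 kHz.

0.5 kHz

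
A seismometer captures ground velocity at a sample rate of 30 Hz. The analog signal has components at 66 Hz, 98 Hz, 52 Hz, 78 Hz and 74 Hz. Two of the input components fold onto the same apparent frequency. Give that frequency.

fs/2 = 15 Hz.
66 Hz mod fs = 6 Hz.
6 Hz ≤ fs/2 = 15 Hz, appears at 6 Hz.
98 Hz mod fs = 8 Hz.
8 Hz ≤ fs/2 = 15 Hz, appears at 8 Hz.
52 Hz mod fs = 22 Hz.
22 Hz > fs/2 = 15 Hz, folds to fs − 22 Hz = 8 Hz.
78 Hz mod fs = 18 Hz.
18 Hz > fs/2 = 15 Hz, folds to fs − 18 Hz = 12 Hz.
74 Hz mod fs = 14 Hz.
14 Hz ≤ fs/2 = 15 Hz, appears at 14 Hz.
52 Hz and 98 Hz both map to 8 Hz.

8 Hz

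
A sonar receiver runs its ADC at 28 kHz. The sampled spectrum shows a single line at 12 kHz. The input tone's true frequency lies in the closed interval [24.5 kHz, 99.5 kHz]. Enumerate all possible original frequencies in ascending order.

40 kHz, 44 kHz, 68 kHz, 72 kHz, 96 kHz

Frequencies that alias to 12 kHz are k·fs ± 12 kHz for integer k ≥ 0.
k=0: 12 kHz.
k=1: 16 kHz, 40 kHz.
k=2: 44 kHz, 68 kHz.
k=3: 72 kHz, 96 kHz.
k=4: 100 kHz, 124 kHz.
Within [24.5 kHz, 99.5 kHz]: 40 kHz, 44 kHz, 68 kHz, 72 kHz, 96 kHz.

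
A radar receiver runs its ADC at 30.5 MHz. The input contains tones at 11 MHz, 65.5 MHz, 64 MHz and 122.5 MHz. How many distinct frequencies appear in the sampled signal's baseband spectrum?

4

fs/2 = 15.25 MHz.
11 MHz ≤ fs/2 = 15.25 MHz, passes unchanged.
65.5 MHz mod fs = 4.5 MHz.
4.5 MHz ≤ fs/2 = 15.25 MHz, appears at 4.5 MHz.
64 MHz mod fs = 3 MHz.
3 MHz ≤ fs/2 = 15.25 MHz, appears at 3 MHz.
122.5 MHz mod fs = 0.5 MHz.
0.5 MHz ≤ fs/2 = 15.25 MHz, appears at 0.5 MHz.
Distinct values: {0.5 MHz, 3 MHz, 4.5 MHz, 11 MHz} → 4.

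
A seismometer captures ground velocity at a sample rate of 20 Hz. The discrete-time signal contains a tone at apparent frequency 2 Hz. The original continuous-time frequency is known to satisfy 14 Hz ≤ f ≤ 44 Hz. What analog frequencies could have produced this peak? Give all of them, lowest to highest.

Frequencies that alias to 2 Hz are k·fs ± 2 Hz for integer k ≥ 0.
k=0: 2 Hz.
k=1: 18 Hz, 22 Hz.
k=2: 38 Hz, 42 Hz.
k=3: 58 Hz, 62 Hz.
Within [14 Hz, 44 Hz]: 18 Hz, 22 Hz, 38 Hz, 42 Hz.

18 Hz, 22 Hz, 38 Hz, 42 Hz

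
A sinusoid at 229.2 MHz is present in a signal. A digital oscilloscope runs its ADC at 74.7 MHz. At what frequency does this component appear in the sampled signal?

5.1 MHz

229.2 MHz mod fs = 5.1 MHz.
5.1 MHz ≤ fs/2 = 37.35 MHz, appears at 5.1 MHz.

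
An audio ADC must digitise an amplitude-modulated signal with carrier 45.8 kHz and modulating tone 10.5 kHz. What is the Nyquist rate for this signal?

AM sidebands sit at fc ± fm = 35.3 kHz and 56.3 kHz.
Highest-frequency component: 56.3 kHz.
Nyquist rate = 2 × 56.3 kHz = 112.6 kHz.

112.6 kHz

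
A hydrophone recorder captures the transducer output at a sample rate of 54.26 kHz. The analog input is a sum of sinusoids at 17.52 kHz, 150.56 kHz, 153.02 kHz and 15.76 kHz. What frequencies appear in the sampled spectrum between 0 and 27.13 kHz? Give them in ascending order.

fs/2 = 27.13 kHz.
17.52 kHz ≤ fs/2 = 27.13 kHz, passes unchanged.
150.56 kHz mod fs = 42.04 kHz.
42.04 kHz > fs/2 = 27.13 kHz, folds to fs − 42.04 kHz = 12.22 kHz.
153.02 kHz mod fs = 44.5 kHz.
44.5 kHz > fs/2 = 27.13 kHz, folds to fs − 44.5 kHz = 9.76 kHz.
15.76 kHz ≤ fs/2 = 27.13 kHz, passes unchanged.
Distinct values: {9.76 kHz, 12.22 kHz, 15.76 kHz, 17.52 kHz}.

9.76 kHz, 12.22 kHz, 15.76 kHz, 17.52 kHz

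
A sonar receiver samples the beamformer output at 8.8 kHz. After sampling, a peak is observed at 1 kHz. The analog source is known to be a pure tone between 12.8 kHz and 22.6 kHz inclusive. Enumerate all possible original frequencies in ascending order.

Frequencies that alias to 1 kHz are k·fs ± 1 kHz for integer k ≥ 0.
k=0: 1 kHz.
k=1: 7.8 kHz, 9.8 kHz.
k=2: 16.6 kHz, 18.6 kHz.
k=3: 25.4 kHz, 27.4 kHz.
Within [12.8 kHz, 22.6 kHz]: 16.6 kHz, 18.6 kHz.

16.6 kHz, 18.6 kHz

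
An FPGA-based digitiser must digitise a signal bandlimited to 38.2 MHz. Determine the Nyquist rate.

Nyquist rate = 2 × 38.2 MHz = 76.4 MHz.

76.4 MHz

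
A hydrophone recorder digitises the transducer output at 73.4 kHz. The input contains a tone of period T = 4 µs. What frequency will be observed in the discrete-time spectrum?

29.8 kHz

T = 4 µs → f = 1/T = 250 kHz.
250 kHz mod fs = 29.8 kHz.
29.8 kHz ≤ fs/2 = 36.7 kHz, appears at 29.8 kHz.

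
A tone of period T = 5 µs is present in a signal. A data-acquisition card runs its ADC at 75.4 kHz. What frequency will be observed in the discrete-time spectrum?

T = 5 µs → f = 1/T = 200 kHz.
200 kHz mod fs = 49.2 kHz.
49.2 kHz > fs/2 = 37.7 kHz, folds to fs − 49.2 kHz = 26.2 kHz.

26.2 kHz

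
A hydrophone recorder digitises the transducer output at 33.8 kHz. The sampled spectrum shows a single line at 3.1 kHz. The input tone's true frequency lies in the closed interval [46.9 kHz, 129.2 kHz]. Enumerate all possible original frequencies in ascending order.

Frequencies that alias to 3.1 kHz are k·fs ± 3.1 kHz for integer k ≥ 0.
k=0: 3.1 kHz.
k=1: 30.7 kHz, 36.9 kHz.
k=2: 64.5 kHz, 70.7 kHz.
k=3: 98.3 kHz, 104.5 kHz.
k=4: 132.1 kHz, 138.3 kHz.
Within [46.9 kHz, 129.2 kHz]: 64.5 kHz, 70.7 kHz, 98.3 kHz, 104.5 kHz.

64.5 kHz, 70.7 kHz, 98.3 kHz, 104.5 kHz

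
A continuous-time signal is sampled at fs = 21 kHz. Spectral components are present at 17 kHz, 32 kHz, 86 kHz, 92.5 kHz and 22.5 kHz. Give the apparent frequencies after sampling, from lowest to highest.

1.5 kHz, 2 kHz, 4 kHz, 8.5 kHz, 10 kHz

fs/2 = 10.5 kHz.
17 kHz > fs/2 = 10.5 kHz, folds to fs − 17 kHz = 4 kHz.
32 kHz mod fs = 11 kHz.
11 kHz > fs/2 = 10.5 kHz, folds to fs − 11 kHz = 10 kHz.
86 kHz mod fs = 2 kHz.
2 kHz ≤ fs/2 = 10.5 kHz, appears at 2 kHz.
92.5 kHz mod fs = 8.5 kHz.
8.5 kHz ≤ fs/2 = 10.5 kHz, appears at 8.5 kHz.
22.5 kHz mod fs = 1.5 kHz.
1.5 kHz ≤ fs/2 = 10.5 kHz, appears at 1.5 kHz.
Distinct values: {1.5 kHz, 2 kHz, 4 kHz, 8.5 kHz, 10 kHz}.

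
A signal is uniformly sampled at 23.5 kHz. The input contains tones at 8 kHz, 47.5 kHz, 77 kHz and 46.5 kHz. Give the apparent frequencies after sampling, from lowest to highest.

0.5 kHz, 6.5 kHz, 8 kHz

fs/2 = 11.75 kHz.
8 kHz ≤ fs/2 = 11.75 kHz, passes unchanged.
47.5 kHz mod fs = 0.5 kHz.
0.5 kHz ≤ fs/2 = 11.75 kHz, appears at 0.5 kHz.
77 kHz mod fs = 6.5 kHz.
6.5 kHz ≤ fs/2 = 11.75 kHz, appears at 6.5 kHz.
46.5 kHz mod fs = 23 kHz.
23 kHz > fs/2 = 11.75 kHz, folds to fs − 23 kHz = 0.5 kHz.
Distinct values: {0.5 kHz, 6.5 kHz, 8 kHz}.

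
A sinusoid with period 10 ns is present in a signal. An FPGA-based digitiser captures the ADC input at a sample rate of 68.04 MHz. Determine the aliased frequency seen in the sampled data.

31.96 MHz

T = 10 ns → f = 1/T = 100 MHz.
100 MHz mod fs = 31.96 MHz.
31.96 MHz ≤ fs/2 = 34.02 MHz, appears at 31.96 MHz.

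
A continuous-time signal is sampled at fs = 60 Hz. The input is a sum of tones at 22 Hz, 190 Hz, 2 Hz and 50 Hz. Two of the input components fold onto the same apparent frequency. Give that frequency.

fs/2 = 30 Hz.
22 Hz ≤ fs/2 = 30 Hz, passes unchanged.
190 Hz mod fs = 10 Hz.
10 Hz ≤ fs/2 = 30 Hz, appears at 10 Hz.
2 Hz ≤ fs/2 = 30 Hz, passes unchanged.
50 Hz > fs/2 = 30 Hz, folds to fs − 50 Hz = 10 Hz.
50 Hz and 190 Hz both map to 10 Hz.

10 Hz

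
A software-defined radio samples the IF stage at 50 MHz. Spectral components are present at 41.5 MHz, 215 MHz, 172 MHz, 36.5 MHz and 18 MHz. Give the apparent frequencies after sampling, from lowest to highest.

8.5 MHz, 13.5 MHz, 15 MHz, 18 MHz, 22 MHz

fs/2 = 25 MHz.
41.5 MHz > fs/2 = 25 MHz, folds to fs − 41.5 MHz = 8.5 MHz.
215 MHz mod fs = 15 MHz.
15 MHz ≤ fs/2 = 25 MHz, appears at 15 MHz.
172 MHz mod fs = 22 MHz.
22 MHz ≤ fs/2 = 25 MHz, appears at 22 MHz.
36.5 MHz > fs/2 = 25 MHz, folds to fs − 36.5 MHz = 13.5 MHz.
18 MHz ≤ fs/2 = 25 MHz, passes unchanged.
Distinct values: {8.5 MHz, 13.5 MHz, 15 MHz, 18 MHz, 22 MHz}.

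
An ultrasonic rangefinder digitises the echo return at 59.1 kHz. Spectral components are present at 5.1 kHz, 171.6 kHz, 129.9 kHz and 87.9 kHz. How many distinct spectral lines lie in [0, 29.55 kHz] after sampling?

fs/2 = 29.55 kHz.
5.1 kHz ≤ fs/2 = 29.55 kHz, passes unchanged.
171.6 kHz mod fs = 53.4 kHz.
53.4 kHz > fs/2 = 29.55 kHz, folds to fs − 53.4 kHz = 5.7 kHz.
129.9 kHz mod fs = 11.7 kHz.
11.7 kHz ≤ fs/2 = 29.55 kHz, appears at 11.7 kHz.
87.9 kHz mod fs = 28.8 kHz.
28.8 kHz ≤ fs/2 = 29.55 kHz, appears at 28.8 kHz.
Distinct values: {5.1 kHz, 5.7 kHz, 11.7 kHz, 28.8 kHz} → 4.

4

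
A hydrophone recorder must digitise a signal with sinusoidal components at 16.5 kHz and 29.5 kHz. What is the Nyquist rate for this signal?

Highest-frequency component: 29.5 kHz.
Nyquist rate = 2 × 29.5 kHz = 59 kHz.

59 kHz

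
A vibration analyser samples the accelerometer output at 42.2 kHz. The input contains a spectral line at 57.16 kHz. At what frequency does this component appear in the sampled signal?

57.16 kHz mod fs = 14.96 kHz.
14.96 kHz ≤ fs/2 = 21.1 kHz, appears at 14.96 kHz.

14.96 kHz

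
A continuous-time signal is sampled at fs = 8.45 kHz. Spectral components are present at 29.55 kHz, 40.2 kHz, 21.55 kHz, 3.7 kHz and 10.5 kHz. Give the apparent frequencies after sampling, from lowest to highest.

2.05 kHz, 3.7 kHz, 3.8 kHz, 4.2 kHz

fs/2 = 4.225 kHz.
29.55 kHz mod fs = 4.2 kHz.
4.2 kHz ≤ fs/2 = 4.225 kHz, appears at 4.2 kHz.
40.2 kHz mod fs = 6.4 kHz.
6.4 kHz > fs/2 = 4.225 kHz, folds to fs − 6.4 kHz = 2.05 kHz.
21.55 kHz mod fs = 4.65 kHz.
4.65 kHz > fs/2 = 4.225 kHz, folds to fs − 4.65 kHz = 3.8 kHz.
3.7 kHz ≤ fs/2 = 4.225 kHz, passes unchanged.
10.5 kHz mod fs = 2.05 kHz.
2.05 kHz ≤ fs/2 = 4.225 kHz, appears at 2.05 kHz.
Distinct values: {2.05 kHz, 3.7 kHz, 3.8 kHz, 4.2 kHz}.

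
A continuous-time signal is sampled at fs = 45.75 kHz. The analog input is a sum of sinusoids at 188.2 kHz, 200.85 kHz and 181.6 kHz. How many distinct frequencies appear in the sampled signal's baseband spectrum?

3

fs/2 = 22.875 kHz.
188.2 kHz mod fs = 5.2 kHz.
5.2 kHz ≤ fs/2 = 22.875 kHz, appears at 5.2 kHz.
200.85 kHz mod fs = 17.85 kHz.
17.85 kHz ≤ fs/2 = 22.875 kHz, appears at 17.85 kHz.
181.6 kHz mod fs = 44.35 kHz.
44.35 kHz > fs/2 = 22.875 kHz, folds to fs − 44.35 kHz = 1.4 kHz.
Distinct values: {1.4 kHz, 5.2 kHz, 17.85 kHz} → 3.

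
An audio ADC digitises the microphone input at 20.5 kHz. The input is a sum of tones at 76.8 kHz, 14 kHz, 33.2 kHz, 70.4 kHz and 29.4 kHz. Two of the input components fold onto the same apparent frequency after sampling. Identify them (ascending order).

29.4 kHz, 70.4 kHz

fs/2 = 10.25 kHz.
76.8 kHz mod fs = 15.3 kHz.
15.3 kHz > fs/2 = 10.25 kHz, folds to fs − 15.3 kHz = 5.2 kHz.
14 kHz > fs/2 = 10.25 kHz, folds to fs − 14 kHz = 6.5 kHz.
33.2 kHz mod fs = 12.7 kHz.
12.7 kHz > fs/2 = 10.25 kHz, folds to fs − 12.7 kHz = 7.8 kHz.
70.4 kHz mod fs = 8.9 kHz.
8.9 kHz ≤ fs/2 = 10.25 kHz, appears at 8.9 kHz.
29.4 kHz mod fs = 8.9 kHz.
8.9 kHz ≤ fs/2 = 10.25 kHz, appears at 8.9 kHz.
29.4 kHz and 70.4 kHz both map to 8.9 kHz.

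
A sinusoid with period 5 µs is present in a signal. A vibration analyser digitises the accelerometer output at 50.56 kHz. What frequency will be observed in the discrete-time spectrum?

T = 5 µs → f = 1/T = 200 kHz.
200 kHz mod fs = 48.32 kHz.
48.32 kHz > fs/2 = 25.28 kHz, folds to fs − 48.32 kHz = 2.24 kHz.

2.24 kHz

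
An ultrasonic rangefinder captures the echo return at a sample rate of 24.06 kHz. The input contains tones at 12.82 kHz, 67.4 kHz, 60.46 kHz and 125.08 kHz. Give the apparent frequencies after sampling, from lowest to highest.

4.78 kHz, 11.24 kHz, 11.72 kHz

fs/2 = 12.03 kHz.
12.82 kHz > fs/2 = 12.03 kHz, folds to fs − 12.82 kHz = 11.24 kHz.
67.4 kHz mod fs = 19.28 kHz.
19.28 kHz > fs/2 = 12.03 kHz, folds to fs − 19.28 kHz = 4.78 kHz.
60.46 kHz mod fs = 12.34 kHz.
12.34 kHz > fs/2 = 12.03 kHz, folds to fs − 12.34 kHz = 11.72 kHz.
125.08 kHz mod fs = 4.78 kHz.
4.78 kHz ≤ fs/2 = 12.03 kHz, appears at 4.78 kHz.
Distinct values: {4.78 kHz, 11.24 kHz, 11.72 kHz}.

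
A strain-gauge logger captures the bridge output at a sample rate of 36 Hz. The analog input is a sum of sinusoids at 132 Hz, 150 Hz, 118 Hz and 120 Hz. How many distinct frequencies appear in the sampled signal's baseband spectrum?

fs/2 = 18 Hz.
132 Hz mod fs = 24 Hz.
24 Hz > fs/2 = 18 Hz, folds to fs − 24 Hz = 12 Hz.
150 Hz mod fs = 6 Hz.
6 Hz ≤ fs/2 = 18 Hz, appears at 6 Hz.
118 Hz mod fs = 10 Hz.
10 Hz ≤ fs/2 = 18 Hz, appears at 10 Hz.
120 Hz mod fs = 12 Hz.
12 Hz ≤ fs/2 = 18 Hz, appears at 12 Hz.
Distinct values: {6 Hz, 10 Hz, 12 Hz} → 3.

3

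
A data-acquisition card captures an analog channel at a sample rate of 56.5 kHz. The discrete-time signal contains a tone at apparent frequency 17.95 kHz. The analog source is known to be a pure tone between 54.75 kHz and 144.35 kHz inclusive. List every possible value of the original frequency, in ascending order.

Frequencies that alias to 17.95 kHz are k·fs ± 17.95 kHz for integer k ≥ 0.
k=0: 17.95 kHz.
k=1: 38.55 kHz, 74.45 kHz.
k=2: 95.05 kHz, 130.95 kHz.
k=3: 151.55 kHz, 187.45 kHz.
Within [54.75 kHz, 144.35 kHz]: 74.45 kHz, 95.05 kHz, 130.95 kHz.

74.45 kHz, 95.05 kHz, 130.95 kHz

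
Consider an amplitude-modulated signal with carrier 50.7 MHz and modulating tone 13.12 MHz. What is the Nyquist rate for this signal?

127.64 MHz

AM sidebands sit at fc ± fm = 37.58 MHz and 63.82 MHz.
Highest-frequency component: 63.82 MHz.
Nyquist rate = 2 × 63.82 MHz = 127.64 MHz.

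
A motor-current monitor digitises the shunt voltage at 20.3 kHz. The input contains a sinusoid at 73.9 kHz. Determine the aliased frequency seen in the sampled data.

73.9 kHz mod fs = 13 kHz.
13 kHz > fs/2 = 10.15 kHz, folds to fs − 13 kHz = 7.3 kHz.

7.3 kHz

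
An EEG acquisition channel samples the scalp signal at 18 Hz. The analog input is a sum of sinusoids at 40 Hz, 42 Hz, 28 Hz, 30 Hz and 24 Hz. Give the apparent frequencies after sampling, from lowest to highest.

fs/2 = 9 Hz.
40 Hz mod fs = 4 Hz.
4 Hz ≤ fs/2 = 9 Hz, appears at 4 Hz.
42 Hz mod fs = 6 Hz.
6 Hz ≤ fs/2 = 9 Hz, appears at 6 Hz.
28 Hz mod fs = 10 Hz.
10 Hz > fs/2 = 9 Hz, folds to fs − 10 Hz = 8 Hz.
30 Hz mod fs = 12 Hz.
12 Hz > fs/2 = 9 Hz, folds to fs − 12 Hz = 6 Hz.
24 Hz mod fs = 6 Hz.
6 Hz ≤ fs/2 = 9 Hz, appears at 6 Hz.
Distinct values: {4 Hz, 6 Hz, 8 Hz}.

4 Hz, 6 Hz, 8 Hz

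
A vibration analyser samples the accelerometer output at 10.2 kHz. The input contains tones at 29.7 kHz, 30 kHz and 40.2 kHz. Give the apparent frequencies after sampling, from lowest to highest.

0.6 kHz, 0.9 kHz

fs/2 = 5.1 kHz.
29.7 kHz mod fs = 9.3 kHz.
9.3 kHz > fs/2 = 5.1 kHz, folds to fs − 9.3 kHz = 0.9 kHz.
30 kHz mod fs = 9.6 kHz.
9.6 kHz > fs/2 = 5.1 kHz, folds to fs − 9.6 kHz = 0.6 kHz.
40.2 kHz mod fs = 9.6 kHz.
9.6 kHz > fs/2 = 5.1 kHz, folds to fs − 9.6 kHz = 0.6 kHz.
Distinct values: {0.6 kHz, 0.9 kHz}.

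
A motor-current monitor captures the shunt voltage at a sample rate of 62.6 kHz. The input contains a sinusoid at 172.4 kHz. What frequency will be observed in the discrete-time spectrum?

172.4 kHz mod fs = 47.2 kHz.
47.2 kHz > fs/2 = 31.3 kHz, folds to fs − 47.2 kHz = 15.4 kHz.

15.4 kHz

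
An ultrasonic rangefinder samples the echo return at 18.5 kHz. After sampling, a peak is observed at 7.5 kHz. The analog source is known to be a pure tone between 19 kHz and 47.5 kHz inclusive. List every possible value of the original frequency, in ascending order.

26 kHz, 29.5 kHz, 44.5 kHz

Frequencies that alias to 7.5 kHz are k·fs ± 7.5 kHz for integer k ≥ 0.
k=0: 7.5 kHz.
k=1: 11 kHz, 26 kHz.
k=2: 29.5 kHz, 44.5 kHz.
k=3: 48 kHz, 63 kHz.
Within [19 kHz, 47.5 kHz]: 26 kHz, 29.5 kHz, 44.5 kHz.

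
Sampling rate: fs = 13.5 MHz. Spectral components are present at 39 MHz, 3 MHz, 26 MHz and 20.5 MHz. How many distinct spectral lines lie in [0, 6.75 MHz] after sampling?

fs/2 = 6.75 MHz.
39 MHz mod fs = 12 MHz.
12 MHz > fs/2 = 6.75 MHz, folds to fs − 12 MHz = 1.5 MHz.
3 MHz ≤ fs/2 = 6.75 MHz, passes unchanged.
26 MHz mod fs = 12.5 MHz.
12.5 MHz > fs/2 = 6.75 MHz, folds to fs − 12.5 MHz = 1 MHz.
20.5 MHz mod fs = 7 MHz.
7 MHz > fs/2 = 6.75 MHz, folds to fs − 7 MHz = 6.5 MHz.
Distinct values: {1 MHz, 1.5 MHz, 3 MHz, 6.5 MHz} → 4.

4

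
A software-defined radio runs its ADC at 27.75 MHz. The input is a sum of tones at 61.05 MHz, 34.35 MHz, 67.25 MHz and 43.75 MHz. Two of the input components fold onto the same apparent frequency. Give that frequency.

11.75 MHz

fs/2 = 13.875 MHz.
61.05 MHz mod fs = 5.55 MHz.
5.55 MHz ≤ fs/2 = 13.875 MHz, appears at 5.55 MHz.
34.35 MHz mod fs = 6.6 MHz.
6.6 MHz ≤ fs/2 = 13.875 MHz, appears at 6.6 MHz.
67.25 MHz mod fs = 11.75 MHz.
11.75 MHz ≤ fs/2 = 13.875 MHz, appears at 11.75 MHz.
43.75 MHz mod fs = 16 MHz.
16 MHz > fs/2 = 13.875 MHz, folds to fs − 16 MHz = 11.75 MHz.
43.75 MHz and 67.25 MHz both map to 11.75 MHz.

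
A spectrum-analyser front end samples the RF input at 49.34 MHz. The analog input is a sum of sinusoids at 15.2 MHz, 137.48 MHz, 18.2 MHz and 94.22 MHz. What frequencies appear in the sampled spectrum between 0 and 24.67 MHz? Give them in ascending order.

4.46 MHz, 10.54 MHz, 15.2 MHz, 18.2 MHz

fs/2 = 24.67 MHz.
15.2 MHz ≤ fs/2 = 24.67 MHz, passes unchanged.
137.48 MHz mod fs = 38.8 MHz.
38.8 MHz > fs/2 = 24.67 MHz, folds to fs − 38.8 MHz = 10.54 MHz.
18.2 MHz ≤ fs/2 = 24.67 MHz, passes unchanged.
94.22 MHz mod fs = 44.88 MHz.
44.88 MHz > fs/2 = 24.67 MHz, folds to fs − 44.88 MHz = 4.46 MHz.
Distinct values: {4.46 MHz, 10.54 MHz, 15.2 MHz, 18.2 MHz}.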